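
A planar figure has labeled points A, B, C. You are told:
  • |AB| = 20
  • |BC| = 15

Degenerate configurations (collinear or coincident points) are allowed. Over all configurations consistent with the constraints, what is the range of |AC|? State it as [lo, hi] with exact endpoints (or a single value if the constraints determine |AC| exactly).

|AB| ∈ {20}
|BC| ∈ {15}
|AC| ∈ [5, 35]

|AC| ∈ [5, 35]  (≈ [5.0000, 35.0000])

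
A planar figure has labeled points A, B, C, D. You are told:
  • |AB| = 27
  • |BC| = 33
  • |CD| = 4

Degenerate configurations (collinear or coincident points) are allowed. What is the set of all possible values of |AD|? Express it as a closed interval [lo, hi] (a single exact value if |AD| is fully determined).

|AB| ∈ {27}
|BC| ∈ {33}
|CD| ∈ {4}
|AC| ∈ [6, 60]
|BD| ∈ [29, 37]
|AD| ∈ [2, 64]

|AD| ∈ [2, 64]  (≈ [2.0000, 64.0000])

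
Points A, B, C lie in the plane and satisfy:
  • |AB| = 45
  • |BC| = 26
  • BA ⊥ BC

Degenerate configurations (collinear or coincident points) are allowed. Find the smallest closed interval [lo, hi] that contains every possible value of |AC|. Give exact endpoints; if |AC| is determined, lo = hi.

|AC| = √(2701)  (≈ 51.9711)

|AB| ∈ {45}
|BC| ∈ {26}
|AC| ∈ {√(2701)}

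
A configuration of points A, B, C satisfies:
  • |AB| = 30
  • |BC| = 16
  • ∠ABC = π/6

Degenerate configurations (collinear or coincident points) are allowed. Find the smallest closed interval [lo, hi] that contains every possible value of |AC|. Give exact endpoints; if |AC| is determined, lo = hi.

|AC| = 2·√(289 - 120·√(3))  (≈ 18.0171)

|AB| ∈ {30}
|BC| ∈ {16}
|AC| ∈ {2·√(289 - 120·√(3))}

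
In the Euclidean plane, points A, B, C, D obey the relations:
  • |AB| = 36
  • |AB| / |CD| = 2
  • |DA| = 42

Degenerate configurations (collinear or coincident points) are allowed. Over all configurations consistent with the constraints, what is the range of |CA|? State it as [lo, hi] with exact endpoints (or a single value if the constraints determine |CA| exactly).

|AB| ∈ {36}
|AD| ∈ {42}
|CD| ∈ {18}
|BD| ∈ [6, 78]
|AC| ∈ [24, 60]
|BC| ∈ [0, 96]

|CA| ∈ [24, 60]  (≈ [24.0000, 60.0000])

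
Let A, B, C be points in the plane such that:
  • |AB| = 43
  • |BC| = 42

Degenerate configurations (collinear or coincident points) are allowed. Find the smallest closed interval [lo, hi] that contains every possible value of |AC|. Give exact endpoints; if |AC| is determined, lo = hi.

|AB| ∈ {43}
|BC| ∈ {42}
|AC| ∈ [1, 85]

|AC| ∈ [1, 85]  (≈ [1.0000, 85.0000])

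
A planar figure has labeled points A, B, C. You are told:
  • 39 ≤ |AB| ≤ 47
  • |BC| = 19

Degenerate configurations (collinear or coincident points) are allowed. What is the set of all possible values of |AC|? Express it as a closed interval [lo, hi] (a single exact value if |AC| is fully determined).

|AC| ∈ [20, 66]  (≈ [20.0000, 66.0000])

|AB| ∈ [39, 47]
|BC| ∈ {19}
|AC| ∈ [20, 66]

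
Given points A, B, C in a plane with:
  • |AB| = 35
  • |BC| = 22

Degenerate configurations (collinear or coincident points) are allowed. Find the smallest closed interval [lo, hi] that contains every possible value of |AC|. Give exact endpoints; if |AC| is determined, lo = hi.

|AB| ∈ {35}
|BC| ∈ {22}
|AC| ∈ [13, 57]

|AC| ∈ [13, 57]  (≈ [13.0000, 57.0000])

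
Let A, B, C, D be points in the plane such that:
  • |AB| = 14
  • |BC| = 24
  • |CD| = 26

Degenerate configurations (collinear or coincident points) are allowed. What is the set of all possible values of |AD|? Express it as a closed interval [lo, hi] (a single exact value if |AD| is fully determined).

|AD| ∈ [0, 64]  (≈ [0.0000, 64.0000])

|AB| ∈ {14}
|BC| ∈ {24}
|CD| ∈ {26}
|AC| ∈ [10, 38]
|BD| ∈ [2, 50]
|AD| ∈ [0, 64]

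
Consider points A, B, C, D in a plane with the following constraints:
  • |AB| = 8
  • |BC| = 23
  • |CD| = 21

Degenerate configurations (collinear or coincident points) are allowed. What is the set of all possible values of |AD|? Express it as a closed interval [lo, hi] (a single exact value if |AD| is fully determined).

|AD| ∈ [0, 52]  (≈ [0.0000, 52.0000])

|AB| ∈ {8}
|BC| ∈ {23}
|CD| ∈ {21}
|AC| ∈ [15, 31]
|BD| ∈ [2, 44]
|AD| ∈ [0, 52]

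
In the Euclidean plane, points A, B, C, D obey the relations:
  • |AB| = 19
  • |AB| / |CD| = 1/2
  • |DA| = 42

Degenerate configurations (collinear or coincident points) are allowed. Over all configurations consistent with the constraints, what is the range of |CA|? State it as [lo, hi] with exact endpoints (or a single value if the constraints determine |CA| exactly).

|AB| ∈ {19}
|AD| ∈ {42}
|CD| ∈ {38}
|BD| ∈ [23, 61]
|AC| ∈ [4, 80]
|BC| ∈ [0, 99]

|CA| ∈ [4, 80]  (≈ [4.0000, 80.0000])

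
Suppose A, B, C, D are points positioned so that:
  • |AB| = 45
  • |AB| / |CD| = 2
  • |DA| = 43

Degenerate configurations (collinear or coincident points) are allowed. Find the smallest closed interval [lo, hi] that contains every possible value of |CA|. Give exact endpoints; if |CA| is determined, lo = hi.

|AB| ∈ {45}
|AD| ∈ {43}
|CD| ∈ {45/2}
|BD| ∈ [2, 88]
|AC| ∈ [41/2, 131/2]
|BC| ∈ [0, 221/2]

|CA| ∈ [41/2, 131/2]  (≈ [20.5000, 65.5000])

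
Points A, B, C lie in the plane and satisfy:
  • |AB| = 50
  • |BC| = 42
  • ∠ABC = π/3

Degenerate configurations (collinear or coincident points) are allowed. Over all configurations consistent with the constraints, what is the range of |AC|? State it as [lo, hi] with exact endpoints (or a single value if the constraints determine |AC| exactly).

|AC| = 2·√(541)  (≈ 46.5188)

|AB| ∈ {50}
|BC| ∈ {42}
|AC| ∈ {2·√(541)}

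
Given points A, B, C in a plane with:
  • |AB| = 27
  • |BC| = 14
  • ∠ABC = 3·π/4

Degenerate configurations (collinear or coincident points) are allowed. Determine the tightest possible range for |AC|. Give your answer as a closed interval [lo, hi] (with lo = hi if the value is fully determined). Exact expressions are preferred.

|AB| ∈ {27}
|BC| ∈ {14}
|AC| ∈ {√(378·√(2) + 925)}

|AC| = √(378·√(2) + 925)  (≈ 38.2044)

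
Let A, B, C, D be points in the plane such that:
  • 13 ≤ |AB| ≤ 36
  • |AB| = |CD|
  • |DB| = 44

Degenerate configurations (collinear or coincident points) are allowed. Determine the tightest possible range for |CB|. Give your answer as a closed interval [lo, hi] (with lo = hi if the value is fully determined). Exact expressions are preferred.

|AB| ∈ [13, 36]
|BD| ∈ {44}
|CD| ∈ [13, 36]
|AD| ∈ [8, 80]
|BC| ∈ [8, 80]
|AC| ∈ [0, 116]

|CB| ∈ [8, 80]  (≈ [8.0000, 80.0000])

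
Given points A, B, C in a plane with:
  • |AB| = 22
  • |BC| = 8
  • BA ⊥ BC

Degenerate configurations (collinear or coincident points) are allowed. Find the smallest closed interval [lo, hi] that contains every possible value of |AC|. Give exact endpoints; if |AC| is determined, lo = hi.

|AB| ∈ {22}
|BC| ∈ {8}
|AC| ∈ {2·√(137)}

|AC| = 2·√(137)  (≈ 23.4094)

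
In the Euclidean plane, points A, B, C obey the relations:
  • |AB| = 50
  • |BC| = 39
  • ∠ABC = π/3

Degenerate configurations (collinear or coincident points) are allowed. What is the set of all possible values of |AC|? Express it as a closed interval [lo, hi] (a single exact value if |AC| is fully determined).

|AC| = √(2071)  (≈ 45.5082)

|AB| ∈ {50}
|BC| ∈ {39}
|AC| ∈ {√(2071)}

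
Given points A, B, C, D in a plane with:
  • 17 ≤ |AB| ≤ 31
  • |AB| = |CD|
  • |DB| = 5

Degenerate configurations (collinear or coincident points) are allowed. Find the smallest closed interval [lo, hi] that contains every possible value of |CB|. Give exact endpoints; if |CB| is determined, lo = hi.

|CB| ∈ [12, 36]  (≈ [12.0000, 36.0000])

|AB| ∈ [17, 31]
|BD| ∈ {5}
|CD| ∈ [17, 31]
|AD| ∈ [12, 36]
|BC| ∈ [12, 36]
|AC| ∈ [0, 67]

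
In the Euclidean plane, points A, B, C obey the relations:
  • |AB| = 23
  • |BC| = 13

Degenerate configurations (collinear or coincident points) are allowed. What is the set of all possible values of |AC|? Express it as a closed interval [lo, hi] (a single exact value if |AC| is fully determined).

|AC| ∈ [10, 36]  (≈ [10.0000, 36.0000])

|AB| ∈ {23}
|BC| ∈ {13}
|AC| ∈ [10, 36]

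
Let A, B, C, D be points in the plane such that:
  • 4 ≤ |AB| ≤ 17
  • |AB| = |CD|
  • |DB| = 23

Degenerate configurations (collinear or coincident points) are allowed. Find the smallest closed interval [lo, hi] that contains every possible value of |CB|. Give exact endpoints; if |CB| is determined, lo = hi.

|CB| ∈ [6, 40]  (≈ [6.0000, 40.0000])

|AB| ∈ [4, 17]
|BD| ∈ {23}
|CD| ∈ [4, 17]
|AD| ∈ [6, 40]
|BC| ∈ [6, 40]
|AC| ∈ [0, 57]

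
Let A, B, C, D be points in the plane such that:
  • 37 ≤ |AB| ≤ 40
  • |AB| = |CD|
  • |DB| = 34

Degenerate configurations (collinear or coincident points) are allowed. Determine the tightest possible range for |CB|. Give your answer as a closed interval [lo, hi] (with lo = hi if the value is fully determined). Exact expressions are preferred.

|AB| ∈ [37, 40]
|BD| ∈ {34}
|CD| ∈ [37, 40]
|AD| ∈ [3, 74]
|BC| ∈ [3, 74]
|AC| ∈ [0, 114]

|CB| ∈ [3, 74]  (≈ [3.0000, 74.0000])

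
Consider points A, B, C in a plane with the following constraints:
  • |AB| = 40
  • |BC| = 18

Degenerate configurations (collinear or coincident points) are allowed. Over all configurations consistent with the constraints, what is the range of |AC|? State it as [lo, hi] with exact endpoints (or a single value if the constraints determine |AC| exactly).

|AB| ∈ {40}
|BC| ∈ {18}
|AC| ∈ [22, 58]

|AC| ∈ [22, 58]  (≈ [22.0000, 58.0000])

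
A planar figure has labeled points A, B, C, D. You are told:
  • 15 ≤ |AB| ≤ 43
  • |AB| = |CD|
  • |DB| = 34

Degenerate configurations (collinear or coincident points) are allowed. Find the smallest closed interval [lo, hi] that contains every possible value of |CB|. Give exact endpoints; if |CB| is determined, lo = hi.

|CB| ∈ [0, 77]  (≈ [0.0000, 77.0000])

|AB| ∈ [15, 43]
|BD| ∈ {34}
|CD| ∈ [15, 43]
|AD| ∈ [0, 77]
|BC| ∈ [0, 77]
|AC| ∈ [0, 120]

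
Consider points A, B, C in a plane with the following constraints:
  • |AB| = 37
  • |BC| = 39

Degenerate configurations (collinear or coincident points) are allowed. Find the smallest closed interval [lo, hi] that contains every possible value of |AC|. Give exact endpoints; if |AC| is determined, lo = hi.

|AC| ∈ [2, 76]  (≈ [2.0000, 76.0000])

|AB| ∈ {37}
|BC| ∈ {39}
|AC| ∈ [2, 76]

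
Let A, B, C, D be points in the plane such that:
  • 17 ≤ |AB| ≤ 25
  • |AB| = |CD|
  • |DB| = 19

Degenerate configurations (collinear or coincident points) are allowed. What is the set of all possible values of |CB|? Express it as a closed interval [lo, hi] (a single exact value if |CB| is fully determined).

|AB| ∈ [17, 25]
|BD| ∈ {19}
|CD| ∈ [17, 25]
|AD| ∈ [0, 44]
|BC| ∈ [0, 44]
|AC| ∈ [0, 69]

|CB| ∈ [0, 44]  (≈ [0.0000, 44.0000])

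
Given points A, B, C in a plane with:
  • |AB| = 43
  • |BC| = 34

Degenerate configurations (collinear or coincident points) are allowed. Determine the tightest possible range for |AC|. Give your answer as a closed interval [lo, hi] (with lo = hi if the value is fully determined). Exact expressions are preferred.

|AB| ∈ {43}
|BC| ∈ {34}
|AC| ∈ [9, 77]

|AC| ∈ [9, 77]  (≈ [9.0000, 77.0000])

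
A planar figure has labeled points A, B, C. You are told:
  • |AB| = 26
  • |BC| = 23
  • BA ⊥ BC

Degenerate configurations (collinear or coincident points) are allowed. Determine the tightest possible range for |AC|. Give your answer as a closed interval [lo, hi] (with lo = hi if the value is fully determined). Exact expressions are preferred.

|AC| = √(1205)  (≈ 34.7131)

|AB| ∈ {26}
|BC| ∈ {23}
|AC| ∈ {√(1205)}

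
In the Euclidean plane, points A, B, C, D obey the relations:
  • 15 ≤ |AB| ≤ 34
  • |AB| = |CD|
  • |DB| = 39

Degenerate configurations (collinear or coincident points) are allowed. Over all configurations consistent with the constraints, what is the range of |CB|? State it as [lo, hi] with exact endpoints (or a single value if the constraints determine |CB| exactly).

|CB| ∈ [5, 73]  (≈ [5.0000, 73.0000])

|AB| ∈ [15, 34]
|BD| ∈ {39}
|CD| ∈ [15, 34]
|AD| ∈ [5, 73]
|BC| ∈ [5, 73]
|AC| ∈ [0, 107]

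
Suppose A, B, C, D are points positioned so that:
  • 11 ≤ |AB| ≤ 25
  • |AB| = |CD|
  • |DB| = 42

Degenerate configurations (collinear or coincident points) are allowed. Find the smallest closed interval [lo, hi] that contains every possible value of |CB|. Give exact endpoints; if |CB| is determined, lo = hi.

|CB| ∈ [17, 67]  (≈ [17.0000, 67.0000])

|AB| ∈ [11, 25]
|BD| ∈ {42}
|CD| ∈ [11, 25]
|AD| ∈ [17, 67]
|BC| ∈ [17, 67]
|AC| ∈ [0, 92]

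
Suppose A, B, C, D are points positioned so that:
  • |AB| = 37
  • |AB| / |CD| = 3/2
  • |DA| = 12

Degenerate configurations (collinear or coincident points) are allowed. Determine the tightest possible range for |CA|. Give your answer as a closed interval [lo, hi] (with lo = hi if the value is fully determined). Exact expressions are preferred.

|AB| ∈ {37}
|AD| ∈ {12}
|CD| ∈ {74/3}
|BD| ∈ [25, 49]
|AC| ∈ [38/3, 110/3]
|BC| ∈ [1/3, 221/3]

|CA| ∈ [38/3, 110/3]  (≈ [12.6667, 36.6667])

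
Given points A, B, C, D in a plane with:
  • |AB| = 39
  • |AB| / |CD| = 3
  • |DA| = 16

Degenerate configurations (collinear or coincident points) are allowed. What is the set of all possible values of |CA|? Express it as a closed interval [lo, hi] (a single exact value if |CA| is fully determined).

|AB| ∈ {39}
|AD| ∈ {16}
|CD| ∈ {13}
|BD| ∈ [23, 55]
|AC| ∈ [3, 29]
|BC| ∈ [10, 68]

|CA| ∈ [3, 29]  (≈ [3.0000, 29.0000])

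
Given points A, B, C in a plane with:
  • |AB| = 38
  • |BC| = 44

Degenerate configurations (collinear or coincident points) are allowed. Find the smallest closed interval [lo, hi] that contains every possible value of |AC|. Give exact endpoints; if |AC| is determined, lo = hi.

|AC| ∈ [6, 82]  (≈ [6.0000, 82.0000])

|AB| ∈ {38}
|BC| ∈ {44}
|AC| ∈ [6, 82]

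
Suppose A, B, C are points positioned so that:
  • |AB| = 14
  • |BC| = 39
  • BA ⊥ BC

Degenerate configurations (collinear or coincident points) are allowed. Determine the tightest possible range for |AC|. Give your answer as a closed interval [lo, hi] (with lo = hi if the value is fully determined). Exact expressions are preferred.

|AC| = √(1717)  (≈ 41.4367)

|AB| ∈ {14}
|BC| ∈ {39}
|AC| ∈ {√(1717)}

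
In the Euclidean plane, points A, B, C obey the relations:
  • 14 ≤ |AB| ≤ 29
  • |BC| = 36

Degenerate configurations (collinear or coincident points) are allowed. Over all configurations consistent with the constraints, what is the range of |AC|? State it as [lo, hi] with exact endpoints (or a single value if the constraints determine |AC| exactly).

|AC| ∈ [7, 65]  (≈ [7.0000, 65.0000])

|AB| ∈ [14, 29]
|BC| ∈ {36}
|AC| ∈ [7, 65]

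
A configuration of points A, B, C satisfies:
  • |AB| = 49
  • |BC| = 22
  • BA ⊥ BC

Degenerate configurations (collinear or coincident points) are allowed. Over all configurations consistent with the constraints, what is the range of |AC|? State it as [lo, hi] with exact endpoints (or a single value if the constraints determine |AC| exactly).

|AC| = √(2885)  (≈ 53.7122)

|AB| ∈ {49}
|BC| ∈ {22}
|AC| ∈ {√(2885)}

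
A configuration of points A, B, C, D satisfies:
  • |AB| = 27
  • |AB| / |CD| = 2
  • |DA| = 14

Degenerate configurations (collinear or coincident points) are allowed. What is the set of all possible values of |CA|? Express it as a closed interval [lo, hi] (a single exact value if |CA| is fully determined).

|AB| ∈ {27}
|AD| ∈ {14}
|CD| ∈ {27/2}
|BD| ∈ [13, 41]
|AC| ∈ [1/2, 55/2]
|BC| ∈ [0, 109/2]

|CA| ∈ [1/2, 55/2]  (≈ [0.5000, 27.5000])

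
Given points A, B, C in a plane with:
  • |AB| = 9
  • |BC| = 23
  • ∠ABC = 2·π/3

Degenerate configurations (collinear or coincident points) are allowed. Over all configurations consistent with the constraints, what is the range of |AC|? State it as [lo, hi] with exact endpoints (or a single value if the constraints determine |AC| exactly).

|AC| = √(817)  (≈ 28.5832)

|AB| ∈ {9}
|BC| ∈ {23}
|AC| ∈ {√(817)}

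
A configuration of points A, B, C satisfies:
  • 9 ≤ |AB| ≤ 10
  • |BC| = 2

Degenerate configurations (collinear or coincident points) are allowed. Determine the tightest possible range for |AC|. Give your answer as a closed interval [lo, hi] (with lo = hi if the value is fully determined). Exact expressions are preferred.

|AB| ∈ [9, 10]
|BC| ∈ {2}
|AC| ∈ [7, 12]

|AC| ∈ [7, 12]  (≈ [7.0000, 12.0000])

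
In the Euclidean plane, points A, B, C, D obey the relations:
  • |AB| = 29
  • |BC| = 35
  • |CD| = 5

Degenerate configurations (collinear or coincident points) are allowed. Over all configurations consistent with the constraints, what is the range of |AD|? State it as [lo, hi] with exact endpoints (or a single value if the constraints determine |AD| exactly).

|AB| ∈ {29}
|BC| ∈ {35}
|CD| ∈ {5}
|AC| ∈ [6, 64]
|BD| ∈ [30, 40]
|AD| ∈ [1, 69]

|AD| ∈ [1, 69]  (≈ [1.0000, 69.0000])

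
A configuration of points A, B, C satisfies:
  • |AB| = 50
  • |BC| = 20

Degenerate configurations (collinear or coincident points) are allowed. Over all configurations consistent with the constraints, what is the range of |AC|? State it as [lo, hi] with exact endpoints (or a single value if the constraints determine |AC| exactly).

|AB| ∈ {50}
|BC| ∈ {20}
|AC| ∈ [30, 70]

|AC| ∈ [30, 70]  (≈ [30.0000, 70.0000])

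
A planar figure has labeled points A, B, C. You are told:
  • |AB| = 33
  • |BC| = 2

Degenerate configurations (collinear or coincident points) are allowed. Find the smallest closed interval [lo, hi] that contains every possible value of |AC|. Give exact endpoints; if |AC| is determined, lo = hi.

|AC| ∈ [31, 35]  (≈ [31.0000, 35.0000])

|AB| ∈ {33}
|BC| ∈ {2}
|AC| ∈ [31, 35]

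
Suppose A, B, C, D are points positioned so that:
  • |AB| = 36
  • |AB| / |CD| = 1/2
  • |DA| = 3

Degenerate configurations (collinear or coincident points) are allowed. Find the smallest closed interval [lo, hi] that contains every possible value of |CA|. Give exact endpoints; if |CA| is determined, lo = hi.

|CA| ∈ [69, 75]  (≈ [69.0000, 75.0000])

|AB| ∈ {36}
|AD| ∈ {3}
|CD| ∈ {72}
|BD| ∈ [33, 39]
|AC| ∈ [69, 75]
|BC| ∈ [33, 111]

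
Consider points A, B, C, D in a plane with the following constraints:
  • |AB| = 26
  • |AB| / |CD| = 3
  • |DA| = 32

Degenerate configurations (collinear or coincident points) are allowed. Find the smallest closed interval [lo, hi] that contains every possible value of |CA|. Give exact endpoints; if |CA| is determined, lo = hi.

|AB| ∈ {26}
|AD| ∈ {32}
|CD| ∈ {26/3}
|BD| ∈ [6, 58]
|AC| ∈ [70/3, 122/3]
|BC| ∈ [0, 200/3]

|CA| ∈ [70/3, 122/3]  (≈ [23.3333, 40.6667])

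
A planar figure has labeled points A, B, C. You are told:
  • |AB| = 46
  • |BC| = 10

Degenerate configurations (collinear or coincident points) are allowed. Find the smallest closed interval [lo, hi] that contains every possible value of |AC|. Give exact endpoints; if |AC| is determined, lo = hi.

|AB| ∈ {46}
|BC| ∈ {10}
|AC| ∈ [36, 56]

|AC| ∈ [36, 56]  (≈ [36.0000, 56.0000])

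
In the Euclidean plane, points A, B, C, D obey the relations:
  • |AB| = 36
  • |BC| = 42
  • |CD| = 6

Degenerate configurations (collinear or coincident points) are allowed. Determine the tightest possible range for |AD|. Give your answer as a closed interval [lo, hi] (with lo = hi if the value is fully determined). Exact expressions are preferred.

|AD| ∈ [0, 84]  (≈ [0.0000, 84.0000])

|AB| ∈ {36}
|BC| ∈ {42}
|CD| ∈ {6}
|AC| ∈ [6, 78]
|BD| ∈ [36, 48]
|AD| ∈ [0, 84]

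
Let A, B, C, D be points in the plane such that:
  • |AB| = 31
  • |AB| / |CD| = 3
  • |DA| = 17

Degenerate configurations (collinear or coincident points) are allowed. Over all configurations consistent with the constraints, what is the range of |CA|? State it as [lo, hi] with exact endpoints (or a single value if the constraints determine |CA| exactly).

|AB| ∈ {31}
|AD| ∈ {17}
|CD| ∈ {31/3}
|BD| ∈ [14, 48]
|AC| ∈ [20/3, 82/3]
|BC| ∈ [11/3, 175/3]

|CA| ∈ [20/3, 82/3]  (≈ [6.6667, 27.3333])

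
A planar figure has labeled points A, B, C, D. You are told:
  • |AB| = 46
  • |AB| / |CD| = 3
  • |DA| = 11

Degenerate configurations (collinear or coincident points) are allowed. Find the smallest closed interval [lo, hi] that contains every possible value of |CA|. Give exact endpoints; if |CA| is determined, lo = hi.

|AB| ∈ {46}
|AD| ∈ {11}
|CD| ∈ {46/3}
|BD| ∈ [35, 57]
|AC| ∈ [13/3, 79/3]
|BC| ∈ [59/3, 217/3]

|CA| ∈ [13/3, 79/3]  (≈ [4.3333, 26.3333])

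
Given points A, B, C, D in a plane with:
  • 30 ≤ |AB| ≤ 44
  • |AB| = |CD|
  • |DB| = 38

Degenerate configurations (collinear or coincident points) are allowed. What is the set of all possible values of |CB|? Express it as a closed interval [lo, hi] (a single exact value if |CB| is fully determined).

|AB| ∈ [30, 44]
|BD| ∈ {38}
|CD| ∈ [30, 44]
|AD| ∈ [0, 82]
|BC| ∈ [0, 82]
|AC| ∈ [0, 126]

|CB| ∈ [0, 82]  (≈ [0.0000, 82.0000])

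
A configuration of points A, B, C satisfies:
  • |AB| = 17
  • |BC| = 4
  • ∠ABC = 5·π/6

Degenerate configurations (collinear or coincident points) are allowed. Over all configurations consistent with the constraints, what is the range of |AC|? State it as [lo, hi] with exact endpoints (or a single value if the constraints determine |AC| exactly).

|AC| = √(68·√(3) + 305)  (≈ 20.5616)

|AB| ∈ {17}
|BC| ∈ {4}
|AC| ∈ {√(68·√(3) + 305)}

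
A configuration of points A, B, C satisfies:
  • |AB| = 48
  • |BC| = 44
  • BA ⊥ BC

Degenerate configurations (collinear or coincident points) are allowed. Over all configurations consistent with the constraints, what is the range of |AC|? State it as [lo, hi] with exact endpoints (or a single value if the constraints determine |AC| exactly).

|AB| ∈ {48}
|BC| ∈ {44}
|AC| ∈ {4·√(265)}

|AC| = 4·√(265)  (≈ 65.1153)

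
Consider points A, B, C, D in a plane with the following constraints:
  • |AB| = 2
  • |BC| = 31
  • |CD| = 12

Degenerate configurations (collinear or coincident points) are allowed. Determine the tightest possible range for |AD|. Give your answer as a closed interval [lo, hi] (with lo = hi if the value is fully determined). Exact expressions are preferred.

|AD| ∈ [17, 45]  (≈ [17.0000, 45.0000])

|AB| ∈ {2}
|BC| ∈ {31}
|CD| ∈ {12}
|AC| ∈ [29, 33]
|BD| ∈ [19, 43]
|AD| ∈ [17, 45]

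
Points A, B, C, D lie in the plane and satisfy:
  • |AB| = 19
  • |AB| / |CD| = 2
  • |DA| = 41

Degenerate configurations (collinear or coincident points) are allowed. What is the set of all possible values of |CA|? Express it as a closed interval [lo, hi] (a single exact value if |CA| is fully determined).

|AB| ∈ {19}
|AD| ∈ {41}
|CD| ∈ {19/2}
|BD| ∈ [22, 60]
|AC| ∈ [63/2, 101/2]
|BC| ∈ [25/2, 139/2]

|CA| ∈ [63/2, 101/2]  (≈ [31.5000, 50.5000])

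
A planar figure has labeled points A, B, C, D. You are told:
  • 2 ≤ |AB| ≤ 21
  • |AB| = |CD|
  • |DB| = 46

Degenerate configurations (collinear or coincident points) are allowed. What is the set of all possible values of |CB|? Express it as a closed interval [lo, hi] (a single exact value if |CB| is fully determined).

|AB| ∈ [2, 21]
|BD| ∈ {46}
|CD| ∈ [2, 21]
|AD| ∈ [25, 67]
|BC| ∈ [25, 67]
|AC| ∈ [4, 88]

|CB| ∈ [25, 67]  (≈ [25.0000, 67.0000])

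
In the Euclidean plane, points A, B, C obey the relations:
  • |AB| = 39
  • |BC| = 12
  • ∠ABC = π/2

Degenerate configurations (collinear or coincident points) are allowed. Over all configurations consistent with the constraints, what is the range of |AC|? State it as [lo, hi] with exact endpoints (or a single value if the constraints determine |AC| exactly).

|AB| ∈ {39}
|BC| ∈ {12}
|AC| ∈ {3·√(185)}

|AC| = 3·√(185)  (≈ 40.8044)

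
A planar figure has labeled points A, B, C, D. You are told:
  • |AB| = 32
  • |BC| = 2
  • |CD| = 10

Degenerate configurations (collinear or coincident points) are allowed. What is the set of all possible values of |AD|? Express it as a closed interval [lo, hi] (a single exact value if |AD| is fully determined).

|AD| ∈ [20, 44]  (≈ [20.0000, 44.0000])

|AB| ∈ {32}
|BC| ∈ {2}
|CD| ∈ {10}
|AC| ∈ [30, 34]
|BD| ∈ [8, 12]
|AD| ∈ [20, 44]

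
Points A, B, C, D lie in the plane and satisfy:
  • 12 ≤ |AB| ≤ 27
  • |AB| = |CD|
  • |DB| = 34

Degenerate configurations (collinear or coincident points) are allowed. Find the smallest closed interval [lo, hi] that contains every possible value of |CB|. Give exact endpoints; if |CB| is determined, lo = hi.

|AB| ∈ [12, 27]
|BD| ∈ {34}
|CD| ∈ [12, 27]
|AD| ∈ [7, 61]
|BC| ∈ [7, 61]
|AC| ∈ [0, 88]

|CB| ∈ [7, 61]  (≈ [7.0000, 61.0000])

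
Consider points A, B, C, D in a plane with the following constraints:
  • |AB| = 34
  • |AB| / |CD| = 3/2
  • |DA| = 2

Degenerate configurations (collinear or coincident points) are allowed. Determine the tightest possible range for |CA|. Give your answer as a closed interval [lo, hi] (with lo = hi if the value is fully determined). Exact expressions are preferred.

|AB| ∈ {34}
|AD| ∈ {2}
|CD| ∈ {68/3}
|BD| ∈ [32, 36]
|AC| ∈ [62/3, 74/3]
|BC| ∈ [28/3, 176/3]

|CA| ∈ [62/3, 74/3]  (≈ [20.6667, 24.6667])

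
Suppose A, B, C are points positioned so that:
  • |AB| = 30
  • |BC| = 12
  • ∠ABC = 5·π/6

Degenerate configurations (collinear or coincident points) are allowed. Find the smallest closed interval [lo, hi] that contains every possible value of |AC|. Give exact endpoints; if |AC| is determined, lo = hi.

|AB| ∈ {30}
|BC| ∈ {12}
|AC| ∈ {6·√(10·√(3) + 29)}

|AC| = 6·√(10·√(3) + 29)  (≈ 40.8355)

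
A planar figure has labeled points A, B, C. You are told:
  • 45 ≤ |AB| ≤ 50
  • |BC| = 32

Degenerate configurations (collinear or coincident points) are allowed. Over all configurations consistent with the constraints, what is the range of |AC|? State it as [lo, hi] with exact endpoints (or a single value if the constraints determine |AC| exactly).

|AC| ∈ [13, 82]  (≈ [13.0000, 82.0000])

|AB| ∈ [45, 50]
|BC| ∈ {32}
|AC| ∈ [13, 82]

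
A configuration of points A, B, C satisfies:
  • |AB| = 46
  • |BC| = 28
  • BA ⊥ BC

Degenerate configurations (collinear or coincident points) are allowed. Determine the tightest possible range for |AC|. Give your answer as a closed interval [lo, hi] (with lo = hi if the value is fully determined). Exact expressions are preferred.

|AC| = 10·√(29)  (≈ 53.8516)

|AB| ∈ {46}
|BC| ∈ {28}
|AC| ∈ {10·√(29)}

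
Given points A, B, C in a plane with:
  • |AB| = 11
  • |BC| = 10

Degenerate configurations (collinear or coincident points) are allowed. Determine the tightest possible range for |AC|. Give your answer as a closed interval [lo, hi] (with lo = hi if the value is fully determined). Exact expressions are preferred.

|AB| ∈ {11}
|BC| ∈ {10}
|AC| ∈ [1, 21]

|AC| ∈ [1, 21]  (≈ [1.0000, 21.0000])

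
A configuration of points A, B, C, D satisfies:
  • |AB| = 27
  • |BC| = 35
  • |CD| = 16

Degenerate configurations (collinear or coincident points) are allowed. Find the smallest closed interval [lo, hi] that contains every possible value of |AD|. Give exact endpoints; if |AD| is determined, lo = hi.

|AD| ∈ [0, 78]  (≈ [0.0000, 78.0000])

|AB| ∈ {27}
|BC| ∈ {35}
|CD| ∈ {16}
|AC| ∈ [8, 62]
|BD| ∈ [19, 51]
|AD| ∈ [0, 78]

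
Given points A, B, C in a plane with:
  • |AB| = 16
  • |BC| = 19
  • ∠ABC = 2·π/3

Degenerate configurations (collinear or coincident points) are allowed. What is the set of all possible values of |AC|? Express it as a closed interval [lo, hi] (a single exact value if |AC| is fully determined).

|AC| = √(921)  (≈ 30.3480)

|AB| ∈ {16}
|BC| ∈ {19}
|AC| ∈ {√(921)}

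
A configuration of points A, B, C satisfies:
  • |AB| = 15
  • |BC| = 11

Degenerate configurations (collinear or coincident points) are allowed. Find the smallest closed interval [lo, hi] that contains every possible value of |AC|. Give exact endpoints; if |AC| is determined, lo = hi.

|AB| ∈ {15}
|BC| ∈ {11}
|AC| ∈ [4, 26]

|AC| ∈ [4, 26]  (≈ [4.0000, 26.0000])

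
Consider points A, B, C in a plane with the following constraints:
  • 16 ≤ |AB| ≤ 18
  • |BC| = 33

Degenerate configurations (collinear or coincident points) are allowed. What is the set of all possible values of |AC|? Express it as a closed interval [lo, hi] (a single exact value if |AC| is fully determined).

|AB| ∈ [16, 18]
|BC| ∈ {33}
|AC| ∈ [15, 51]

|AC| ∈ [15, 51]  (≈ [15.0000, 51.0000])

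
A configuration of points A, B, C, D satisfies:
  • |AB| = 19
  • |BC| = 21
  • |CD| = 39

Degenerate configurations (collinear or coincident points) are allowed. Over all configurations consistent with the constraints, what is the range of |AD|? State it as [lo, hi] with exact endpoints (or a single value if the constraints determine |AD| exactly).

|AD| ∈ [0, 79]  (≈ [0.0000, 79.0000])

|AB| ∈ {19}
|BC| ∈ {21}
|CD| ∈ {39}
|AC| ∈ [2, 40]
|BD| ∈ [18, 60]
|AD| ∈ [0, 79]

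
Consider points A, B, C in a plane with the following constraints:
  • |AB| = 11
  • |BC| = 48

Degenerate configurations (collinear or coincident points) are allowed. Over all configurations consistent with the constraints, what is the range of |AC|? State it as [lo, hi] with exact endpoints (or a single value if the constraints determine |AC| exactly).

|AB| ∈ {11}
|BC| ∈ {48}
|AC| ∈ [37, 59]

|AC| ∈ [37, 59]  (≈ [37.0000, 59.0000])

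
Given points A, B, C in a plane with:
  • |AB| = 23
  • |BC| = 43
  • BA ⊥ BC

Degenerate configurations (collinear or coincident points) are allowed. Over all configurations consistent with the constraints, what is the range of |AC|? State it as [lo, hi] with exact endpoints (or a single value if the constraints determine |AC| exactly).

|AB| ∈ {23}
|BC| ∈ {43}
|AC| ∈ {√(2378)}

|AC| = √(2378)  (≈ 48.7647)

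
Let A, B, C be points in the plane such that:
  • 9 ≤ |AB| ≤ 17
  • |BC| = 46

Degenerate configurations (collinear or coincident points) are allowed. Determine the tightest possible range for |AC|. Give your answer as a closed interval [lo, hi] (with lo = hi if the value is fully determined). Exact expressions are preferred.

|AC| ∈ [29, 63]  (≈ [29.0000, 63.0000])

|AB| ∈ [9, 17]
|BC| ∈ {46}
|AC| ∈ [29, 63]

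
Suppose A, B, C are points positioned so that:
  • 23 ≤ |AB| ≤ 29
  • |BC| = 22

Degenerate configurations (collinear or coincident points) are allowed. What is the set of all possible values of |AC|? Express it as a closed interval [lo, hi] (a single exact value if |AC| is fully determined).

|AB| ∈ [23, 29]
|BC| ∈ {22}
|AC| ∈ [1, 51]

|AC| ∈ [1, 51]  (≈ [1.0000, 51.0000])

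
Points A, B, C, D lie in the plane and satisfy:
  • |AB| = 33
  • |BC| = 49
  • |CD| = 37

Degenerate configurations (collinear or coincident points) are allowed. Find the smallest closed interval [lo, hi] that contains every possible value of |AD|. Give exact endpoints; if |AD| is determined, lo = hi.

|AB| ∈ {33}
|BC| ∈ {49}
|CD| ∈ {37}
|AC| ∈ [16, 82]
|BD| ∈ [12, 86]
|AD| ∈ [0, 119]

|AD| ∈ [0, 119]  (≈ [0.0000, 119.0000])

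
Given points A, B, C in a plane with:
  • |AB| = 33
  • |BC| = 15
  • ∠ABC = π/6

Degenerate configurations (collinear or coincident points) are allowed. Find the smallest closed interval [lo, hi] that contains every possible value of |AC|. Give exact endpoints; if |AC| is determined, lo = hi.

|AB| ∈ {33}
|BC| ∈ {15}
|AC| ∈ {3·√(146 - 55·√(3))}

|AC| = 3·√(146 - 55·√(3))  (≈ 21.3690)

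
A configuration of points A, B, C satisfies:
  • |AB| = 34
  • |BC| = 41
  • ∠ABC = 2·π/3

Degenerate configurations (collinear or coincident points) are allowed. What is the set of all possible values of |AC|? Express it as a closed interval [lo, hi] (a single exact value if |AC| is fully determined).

|AC| = √(4231)  (≈ 65.0461)

|AB| ∈ {34}
|BC| ∈ {41}
|AC| ∈ {√(4231)}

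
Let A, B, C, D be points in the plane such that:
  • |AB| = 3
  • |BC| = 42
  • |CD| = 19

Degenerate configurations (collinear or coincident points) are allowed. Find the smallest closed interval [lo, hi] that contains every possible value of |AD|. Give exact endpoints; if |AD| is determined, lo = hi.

|AB| ∈ {3}
|BC| ∈ {42}
|CD| ∈ {19}
|AC| ∈ [39, 45]
|BD| ∈ [23, 61]
|AD| ∈ [20, 64]

|AD| ∈ [20, 64]  (≈ [20.0000, 64.0000])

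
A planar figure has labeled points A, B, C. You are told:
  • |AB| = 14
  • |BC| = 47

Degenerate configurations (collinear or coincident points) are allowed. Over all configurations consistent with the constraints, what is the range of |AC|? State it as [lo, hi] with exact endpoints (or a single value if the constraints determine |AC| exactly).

|AB| ∈ {14}
|BC| ∈ {47}
|AC| ∈ [33, 61]

|AC| ∈ [33, 61]  (≈ [33.0000, 61.0000])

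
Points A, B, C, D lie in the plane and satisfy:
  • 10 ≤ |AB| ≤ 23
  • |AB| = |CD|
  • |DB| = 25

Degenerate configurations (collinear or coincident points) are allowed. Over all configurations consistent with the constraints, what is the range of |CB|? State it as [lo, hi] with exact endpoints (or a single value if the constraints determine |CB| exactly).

|CB| ∈ [2, 48]  (≈ [2.0000, 48.0000])

|AB| ∈ [10, 23]
|BD| ∈ {25}
|CD| ∈ [10, 23]
|AD| ∈ [2, 48]
|BC| ∈ [2, 48]
|AC| ∈ [0, 71]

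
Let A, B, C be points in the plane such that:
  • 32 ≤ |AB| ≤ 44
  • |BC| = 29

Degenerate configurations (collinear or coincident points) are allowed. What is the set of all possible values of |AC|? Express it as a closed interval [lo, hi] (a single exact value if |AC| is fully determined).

|AC| ∈ [3, 73]  (≈ [3.0000, 73.0000])

|AB| ∈ [32, 44]
|BC| ∈ {29}
|AC| ∈ [3, 73]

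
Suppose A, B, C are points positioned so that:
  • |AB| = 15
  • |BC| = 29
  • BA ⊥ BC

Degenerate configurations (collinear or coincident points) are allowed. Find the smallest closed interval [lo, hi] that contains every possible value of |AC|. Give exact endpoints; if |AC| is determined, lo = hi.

|AC| = √(1066)  (≈ 32.6497)

|AB| ∈ {15}
|BC| ∈ {29}
|AC| ∈ {√(1066)}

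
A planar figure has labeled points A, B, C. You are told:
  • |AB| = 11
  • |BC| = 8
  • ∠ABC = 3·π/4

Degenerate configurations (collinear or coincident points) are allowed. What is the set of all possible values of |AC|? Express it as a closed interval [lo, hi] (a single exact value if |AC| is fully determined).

|AB| ∈ {11}
|BC| ∈ {8}
|AC| ∈ {√(88·√(2) + 185)}

|AC| = √(88·√(2) + 185)  (≈ 17.5912)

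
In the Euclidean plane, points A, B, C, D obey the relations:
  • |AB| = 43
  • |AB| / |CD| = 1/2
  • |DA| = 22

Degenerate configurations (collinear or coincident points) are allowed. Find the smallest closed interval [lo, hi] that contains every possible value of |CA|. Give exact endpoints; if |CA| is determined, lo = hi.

|CA| ∈ [64, 108]  (≈ [64.0000, 108.0000])

|AB| ∈ {43}
|AD| ∈ {22}
|CD| ∈ {86}
|BD| ∈ [21, 65]
|AC| ∈ [64, 108]
|BC| ∈ [21, 151]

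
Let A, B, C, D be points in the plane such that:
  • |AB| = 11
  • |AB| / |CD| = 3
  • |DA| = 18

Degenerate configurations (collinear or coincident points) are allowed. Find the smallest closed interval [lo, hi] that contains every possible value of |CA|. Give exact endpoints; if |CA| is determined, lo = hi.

|CA| ∈ [43/3, 65/3]  (≈ [14.3333, 21.6667])

|AB| ∈ {11}
|AD| ∈ {18}
|CD| ∈ {11/3}
|BD| ∈ [7, 29]
|AC| ∈ [43/3, 65/3]
|BC| ∈ [10/3, 98/3]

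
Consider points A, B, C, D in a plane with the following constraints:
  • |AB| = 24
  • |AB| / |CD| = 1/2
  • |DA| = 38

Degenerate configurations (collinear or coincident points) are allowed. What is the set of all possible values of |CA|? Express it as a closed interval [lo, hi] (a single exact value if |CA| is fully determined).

|CA| ∈ [10, 86]  (≈ [10.0000, 86.0000])

|AB| ∈ {24}
|AD| ∈ {38}
|CD| ∈ {48}
|BD| ∈ [14, 62]
|AC| ∈ [10, 86]
|BC| ∈ [0, 110]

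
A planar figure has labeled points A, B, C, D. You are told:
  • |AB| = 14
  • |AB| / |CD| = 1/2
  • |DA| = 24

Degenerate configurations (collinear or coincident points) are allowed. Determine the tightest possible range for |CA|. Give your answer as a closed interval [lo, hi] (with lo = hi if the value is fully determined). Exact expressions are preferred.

|AB| ∈ {14}
|AD| ∈ {24}
|CD| ∈ {28}
|BD| ∈ [10, 38]
|AC| ∈ [4, 52]
|BC| ∈ [0, 66]

|CA| ∈ [4, 52]  (≈ [4.0000, 52.0000])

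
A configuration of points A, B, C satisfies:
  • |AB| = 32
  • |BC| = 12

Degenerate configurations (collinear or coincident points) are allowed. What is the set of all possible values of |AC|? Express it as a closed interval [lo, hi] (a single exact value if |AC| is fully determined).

|AB| ∈ {32}
|BC| ∈ {12}
|AC| ∈ [20, 44]

|AC| ∈ [20, 44]  (≈ [20.0000, 44.0000])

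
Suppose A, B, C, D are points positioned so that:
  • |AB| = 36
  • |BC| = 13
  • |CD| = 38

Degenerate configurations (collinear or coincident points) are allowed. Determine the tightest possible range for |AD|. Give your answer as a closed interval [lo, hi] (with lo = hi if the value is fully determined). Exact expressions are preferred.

|AB| ∈ {36}
|BC| ∈ {13}
|CD| ∈ {38}
|AC| ∈ [23, 49]
|BD| ∈ [25, 51]
|AD| ∈ [0, 87]

|AD| ∈ [0, 87]  (≈ [0.0000, 87.0000])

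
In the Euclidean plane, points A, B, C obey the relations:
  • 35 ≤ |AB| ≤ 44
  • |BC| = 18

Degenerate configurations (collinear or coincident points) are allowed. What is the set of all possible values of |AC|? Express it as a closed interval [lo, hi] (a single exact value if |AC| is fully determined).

|AC| ∈ [17, 62]  (≈ [17.0000, 62.0000])

|AB| ∈ [35, 44]
|BC| ∈ {18}
|AC| ∈ [17, 62]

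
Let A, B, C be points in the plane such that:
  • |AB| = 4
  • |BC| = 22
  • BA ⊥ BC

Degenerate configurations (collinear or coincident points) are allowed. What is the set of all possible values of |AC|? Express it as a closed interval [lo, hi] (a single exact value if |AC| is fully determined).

|AB| ∈ {4}
|BC| ∈ {22}
|AC| ∈ {10·√(5)}

|AC| = 10·√(5)  (≈ 22.3607)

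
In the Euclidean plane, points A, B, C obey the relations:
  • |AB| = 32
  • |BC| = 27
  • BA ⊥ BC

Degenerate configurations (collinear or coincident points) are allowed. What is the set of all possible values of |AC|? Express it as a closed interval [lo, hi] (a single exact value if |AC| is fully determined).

|AC| = √(1753)  (≈ 41.8688)

|AB| ∈ {32}
|BC| ∈ {27}
|AC| ∈ {√(1753)}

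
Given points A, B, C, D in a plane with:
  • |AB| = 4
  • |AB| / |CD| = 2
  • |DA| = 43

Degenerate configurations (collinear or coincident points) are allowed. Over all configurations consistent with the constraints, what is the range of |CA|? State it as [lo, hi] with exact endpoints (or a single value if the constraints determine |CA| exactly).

|CA| ∈ [41, 45]  (≈ [41.0000, 45.0000])

|AB| ∈ {4}
|AD| ∈ {43}
|CD| ∈ {2}
|BD| ∈ [39, 47]
|AC| ∈ [41, 45]
|BC| ∈ [37, 49]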